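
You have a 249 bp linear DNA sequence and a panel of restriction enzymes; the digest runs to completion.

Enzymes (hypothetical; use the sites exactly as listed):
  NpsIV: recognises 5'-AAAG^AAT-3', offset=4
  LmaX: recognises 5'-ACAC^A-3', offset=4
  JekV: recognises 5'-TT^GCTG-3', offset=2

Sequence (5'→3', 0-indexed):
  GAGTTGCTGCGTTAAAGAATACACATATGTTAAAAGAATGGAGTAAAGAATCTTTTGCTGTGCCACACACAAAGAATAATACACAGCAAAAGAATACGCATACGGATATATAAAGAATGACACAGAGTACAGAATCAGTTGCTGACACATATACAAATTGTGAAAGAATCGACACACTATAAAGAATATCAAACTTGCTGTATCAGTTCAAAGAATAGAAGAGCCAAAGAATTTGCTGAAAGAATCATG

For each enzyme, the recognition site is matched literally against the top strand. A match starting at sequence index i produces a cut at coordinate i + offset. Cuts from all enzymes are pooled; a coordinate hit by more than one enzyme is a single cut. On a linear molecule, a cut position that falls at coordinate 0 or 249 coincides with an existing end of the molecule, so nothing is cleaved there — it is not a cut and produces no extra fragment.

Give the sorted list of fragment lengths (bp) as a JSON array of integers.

[2,4,5,5,7,7,8,8,8,8,8,9,9,10,12,12,12,12,12,16,17,17,18,23]

Per-enzyme occurrences:
  NpsIV (AAAGAAT, off=4): starts [13, 32, 44, 70, 88, 111, 162, 180, 209, 225, 238] → cuts [17, 36, 48, 74, 92, 115, 166, 184, 213, 229, 242]
  LmaX (ACACA, off=4): starts [20, 64, 66, 80, 119, 144, 171] → cuts [24, 68, 70, 84, 123, 148, 175]
  JekV (TTGCTG, off=2): starts [3, 54, 138, 194, 232] → cuts [5, 56, 140, 196, 234]

Pooled cuts: [5, 17, 24, 36, 48, 56, 68, 70, 74, 84, 92, 115, 123, 140, 148, 166, 175, 184, 196, 213, 229, 234, 242]

Fragment lengths:
  [0,5): 5 bp
  [5,17): 12 bp
  [17,24): 7 bp
  [24,36): 12 bp
  [36,48): 12 bp
  [48,56): 8 bp
  [56,68): 12 bp
  [68,70): 2 bp
  [70,74): 4 bp
  [74,84): 10 bp
  [84,92): 8 bp
  [92,115): 23 bp
  [115,123): 8 bp
  [123,140): 17 bp
  [140,148): 8 bp
  [148,166): 18 bp
  [166,175): 9 bp
  [175,184): 9 bp
  [184,196): 12 bp
  [196,213): 17 bp
  [213,229): 16 bp
  [229,234): 5 bp
  [234,242): 8 bp
  [242,249): 7 bp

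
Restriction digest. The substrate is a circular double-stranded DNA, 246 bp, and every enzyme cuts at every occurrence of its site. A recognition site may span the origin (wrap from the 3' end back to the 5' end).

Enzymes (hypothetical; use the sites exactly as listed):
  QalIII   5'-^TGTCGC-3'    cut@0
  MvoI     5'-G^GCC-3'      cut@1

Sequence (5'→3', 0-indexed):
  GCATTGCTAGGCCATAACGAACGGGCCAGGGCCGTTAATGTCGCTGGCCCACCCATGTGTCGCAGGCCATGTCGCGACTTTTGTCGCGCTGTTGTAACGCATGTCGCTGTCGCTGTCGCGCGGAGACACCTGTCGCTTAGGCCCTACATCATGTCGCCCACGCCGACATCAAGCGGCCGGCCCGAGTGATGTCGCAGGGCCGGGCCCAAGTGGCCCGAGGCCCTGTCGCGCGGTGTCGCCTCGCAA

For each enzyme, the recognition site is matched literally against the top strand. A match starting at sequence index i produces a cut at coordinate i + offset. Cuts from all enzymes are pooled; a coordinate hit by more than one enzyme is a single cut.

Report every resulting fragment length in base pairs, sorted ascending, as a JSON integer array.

[4,4,4,5,6,6,6,7,8,8,8,9,9,10,10,10,11,11,12,14,17,20,23,24]

Site scan:
  QalIII TGTCGC/0: at [38, 57, 69, 81, 101, 107, 113, 130, 151, 189, 223, 233] ⇒ [38, 57, 69, 81, 101, 107, 113, 130, 151, 189, 223, 233]
  MvoI GGCC/1: at [9, 23, 29, 45, 64, 139, 174, 178, 197, 202, 211, 218] ⇒ [10, 24, 30, 46, 65, 140, 175, 179, 198, 203, 212, 219]

All cut coordinates (distinct, sorted): [10, 24, 30, 38, 46, 57, 65, 69, 81, 101, 107, 113, 130, 140, 151, 175, 179, 189, 198, 203, 212, 219, 223, 233]

Fragments:
  10→24: 14 bp
  24→30: 6 bp
  30→38: 8 bp
  38→46: 8 bp
  46→57: 11 bp
  57→65: 8 bp
  65→69: 4 bp
  69→81: 12 bp
  81→101: 20 bp
  101→107: 6 bp
  107→113: 6 bp
  113→130: 17 bp
  130→140: 10 bp
  140→151: 11 bp
  151→175: 24 bp
  175→179: 4 bp
  179→189: 10 bp
  189→198: 9 bp
  198→203: 5 bp
  203→212: 9 bp
  212→219: 7 bp
  219→223: 4 bp
  223→233: 10 bp
  233→10 (wrap): 246-233+10 = 23 bp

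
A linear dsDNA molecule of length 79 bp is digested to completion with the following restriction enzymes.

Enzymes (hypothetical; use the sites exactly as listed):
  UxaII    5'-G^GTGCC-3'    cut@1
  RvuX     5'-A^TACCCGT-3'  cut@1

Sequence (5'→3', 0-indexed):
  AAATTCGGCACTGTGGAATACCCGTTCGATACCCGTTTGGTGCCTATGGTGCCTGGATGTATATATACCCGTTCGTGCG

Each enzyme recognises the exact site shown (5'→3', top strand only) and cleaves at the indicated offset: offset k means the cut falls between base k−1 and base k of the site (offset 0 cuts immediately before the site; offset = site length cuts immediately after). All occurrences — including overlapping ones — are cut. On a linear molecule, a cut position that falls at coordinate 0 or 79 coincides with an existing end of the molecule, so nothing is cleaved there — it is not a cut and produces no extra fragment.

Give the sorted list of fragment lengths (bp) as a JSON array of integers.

Site scan:
  UxaII GGTGCC/1: at [38, 47] ⇒ [39, 48]
  RvuX ATACCCGT/1: at [17, 28, 64] ⇒ [18, 29, 65]

All cut coordinates (distinct, sorted): [18, 29, 39, 48, 65]

Fragments:
  [0,18): 18 bp
  [18,29): 11 bp
  [29,39): 10 bp
  [39,48): 9 bp
  [48,65): 17 bp
  [65,79): 14 bp

[9,10,11,14,17,18]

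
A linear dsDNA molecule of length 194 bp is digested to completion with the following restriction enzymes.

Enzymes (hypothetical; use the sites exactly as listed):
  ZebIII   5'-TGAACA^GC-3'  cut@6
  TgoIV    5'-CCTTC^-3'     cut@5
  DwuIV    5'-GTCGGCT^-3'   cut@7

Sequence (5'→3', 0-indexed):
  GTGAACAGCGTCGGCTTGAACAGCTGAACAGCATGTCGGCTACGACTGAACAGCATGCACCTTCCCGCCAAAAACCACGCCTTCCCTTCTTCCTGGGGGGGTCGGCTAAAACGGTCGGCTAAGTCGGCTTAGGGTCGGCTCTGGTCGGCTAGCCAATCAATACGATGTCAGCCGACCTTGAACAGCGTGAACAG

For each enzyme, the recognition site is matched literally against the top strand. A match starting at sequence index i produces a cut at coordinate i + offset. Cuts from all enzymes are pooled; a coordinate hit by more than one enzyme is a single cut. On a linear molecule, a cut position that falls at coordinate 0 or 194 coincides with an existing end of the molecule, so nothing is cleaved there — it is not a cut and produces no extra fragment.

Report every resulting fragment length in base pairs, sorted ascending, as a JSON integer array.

[5,6,7,8,9,9,10,10,11,11,11,12,13,18,20,34]

Scan for sites:
  ZebIII TGAACAGC/6: at [1, 16, 24, 46, 178] ⇒ [7, 22, 30, 52, 184]
  TgoIV CCTTC/5: at [59, 79, 84] ⇒ [64, 84, 89]
  DwuIV GTCGGCT/7: at [9, 34, 100, 113, 122, 133, 143] ⇒ [16, 41, 107, 120, 129, 140, 150]

All cut coordinates (distinct, sorted): [7, 16, 22, 30, 41, 52, 64, 84, 89, 107, 120, 129, 140, 150, 184]

Fragments:
  [0,7): 7 bp
  [7,16): 9 bp
  [16,22): 6 bp
  [22,30): 8 bp
  [30,41): 11 bp
  [41,52): 11 bp
  [52,64): 12 bp
  [64,84): 20 bp
  [84,89): 5 bp
  [89,107): 18 bp
  [107,120): 13 bp
  [120,129): 9 bp
  [129,140): 11 bp
  [140,150): 10 bp
  [150,184): 34 bp
  [184,194): 10 bp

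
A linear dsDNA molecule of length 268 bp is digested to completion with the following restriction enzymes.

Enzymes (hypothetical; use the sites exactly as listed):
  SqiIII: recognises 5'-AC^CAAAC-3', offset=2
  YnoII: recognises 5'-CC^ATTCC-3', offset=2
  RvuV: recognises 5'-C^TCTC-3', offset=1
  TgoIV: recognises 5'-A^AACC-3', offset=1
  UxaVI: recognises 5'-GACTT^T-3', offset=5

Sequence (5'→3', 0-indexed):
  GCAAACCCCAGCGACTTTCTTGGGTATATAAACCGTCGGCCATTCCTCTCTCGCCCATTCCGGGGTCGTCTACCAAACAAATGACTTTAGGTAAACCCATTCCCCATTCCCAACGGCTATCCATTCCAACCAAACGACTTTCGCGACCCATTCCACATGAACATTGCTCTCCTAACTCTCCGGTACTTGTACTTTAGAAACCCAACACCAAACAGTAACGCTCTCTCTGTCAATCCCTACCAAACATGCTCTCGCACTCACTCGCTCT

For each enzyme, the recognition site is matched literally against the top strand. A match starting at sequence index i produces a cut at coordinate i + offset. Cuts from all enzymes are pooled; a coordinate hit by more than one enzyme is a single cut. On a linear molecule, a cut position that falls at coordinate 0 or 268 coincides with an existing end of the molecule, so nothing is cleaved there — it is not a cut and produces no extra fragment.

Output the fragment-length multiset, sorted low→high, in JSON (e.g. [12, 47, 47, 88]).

Scan for sites:
  SqiIII (ACCAAAC, off=2): starts [71, 128, 206, 238] → cuts [73, 130, 208, 240]
  YnoII (CCATTCC, off=2): starts [39, 54, 96, 103, 120, 147] → cuts [41, 56, 98, 105, 122, 149]
  RvuV (CTCTC, off=1): starts [45, 47, 166, 175, 220, 222, 248] → cuts [46, 48, 167, 176, 221, 223, 249]
  TgoIV (AAACC, off=1): starts [2, 29, 92, 197] → cuts [3, 30, 93, 198]
  UxaVI (GACTTT, off=5): starts [12, 82, 135] → cuts [17, 87, 140]

Pooled cuts: [3, 17, 30, 41, 46, 48, 56, 73, 87, 93, 98, 105, 122, 130, 140, 149, 167, 176, 198, 208, 221, 223, 240, 249]

Fragment lengths:
  [0,3): 3 bp
  [3,17): 14 bp
  [17,30): 13 bp
  [30,41): 11 bp
  [41,46): 5 bp
  [46,48): 2 bp
  [48,56): 8 bp
  [56,73): 17 bp
  [73,87): 14 bp
  [87,93): 6 bp
  [93,98): 5 bp
  [98,105): 7 bp
  [105,122): 17 bp
  [122,130): 8 bp
  [130,140): 10 bp
  [140,149): 9 bp
  [149,167): 18 bp
  [167,176): 9 bp
  [176,198): 22 bp
  [198,208): 10 bp
  [208,221): 13 bp
  [221,223): 2 bp
  [223,240): 17 bp
  [240,249): 9 bp
  [249,268): 19 bp

[2,2,3,5,5,6,7,8,8,9,9,9,10,10,11,13,13,14,14,17,17,17,18,19,22]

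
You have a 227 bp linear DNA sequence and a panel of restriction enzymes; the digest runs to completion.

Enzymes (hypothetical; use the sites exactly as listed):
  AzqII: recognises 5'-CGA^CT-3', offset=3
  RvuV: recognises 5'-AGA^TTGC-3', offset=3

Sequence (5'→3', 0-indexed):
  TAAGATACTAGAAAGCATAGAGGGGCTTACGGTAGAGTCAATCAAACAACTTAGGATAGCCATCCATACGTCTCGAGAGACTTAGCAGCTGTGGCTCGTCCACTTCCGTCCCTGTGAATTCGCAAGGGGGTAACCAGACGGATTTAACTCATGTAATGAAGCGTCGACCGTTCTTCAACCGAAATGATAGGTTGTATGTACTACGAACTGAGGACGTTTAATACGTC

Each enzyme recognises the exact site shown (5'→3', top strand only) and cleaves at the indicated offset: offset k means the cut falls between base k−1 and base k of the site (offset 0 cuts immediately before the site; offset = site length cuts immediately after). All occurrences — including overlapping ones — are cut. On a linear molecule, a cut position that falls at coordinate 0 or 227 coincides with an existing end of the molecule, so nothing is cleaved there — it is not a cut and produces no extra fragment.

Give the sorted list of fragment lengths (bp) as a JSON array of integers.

Per-enzyme occurrences:
  AzqII (CGACT, off=3): no sites
  RvuV (AGATTGC, off=3): no sites

Pooled cuts: ∅

Fragments:
  no cuts → one linear fragment of 227 bp

[227]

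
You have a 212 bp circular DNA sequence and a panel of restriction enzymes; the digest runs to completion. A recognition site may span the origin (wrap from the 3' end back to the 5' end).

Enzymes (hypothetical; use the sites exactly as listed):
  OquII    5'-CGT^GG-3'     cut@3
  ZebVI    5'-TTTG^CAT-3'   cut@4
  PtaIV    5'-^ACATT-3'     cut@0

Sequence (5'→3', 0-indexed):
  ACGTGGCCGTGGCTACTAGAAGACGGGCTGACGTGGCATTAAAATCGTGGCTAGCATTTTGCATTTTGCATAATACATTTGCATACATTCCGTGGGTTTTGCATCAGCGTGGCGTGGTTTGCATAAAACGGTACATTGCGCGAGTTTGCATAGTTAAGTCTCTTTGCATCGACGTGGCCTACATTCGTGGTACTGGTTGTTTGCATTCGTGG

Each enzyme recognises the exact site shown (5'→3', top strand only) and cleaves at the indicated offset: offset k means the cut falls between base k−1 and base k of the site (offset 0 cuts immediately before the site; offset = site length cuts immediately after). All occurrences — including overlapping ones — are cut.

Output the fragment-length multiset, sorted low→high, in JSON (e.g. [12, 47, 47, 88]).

Per-enzyme occurrences:
  OquII (CGTGG, off=3): starts [1, 7, 31, 45, 90, 107, 112, 172, 185, 207] → cuts [4, 10, 34, 48, 93, 110, 115, 175, 188, 210]
  ZebVI (TTTGCAT, off=4): starts [57, 64, 77, 97, 117, 144, 162, 199] → cuts [61, 68, 81, 101, 121, 148, 166, 203]
  PtaIV (ACATT, off=0): starts [74, 84, 132, 180] → cuts [74, 84, 132, 180]

Pooled cuts: [4, 10, 34, 48, 61, 68, 74, 81, 84, 93, 101, 110, 115, 121, 132, 148, 166, 175, 180, 188, 203, 210]

Fragments:
  4→10: 6 bp
  10→34: 24 bp
  34→48: 14 bp
  48→61: 13 bp
  61→68: 7 bp
  68→74: 6 bp
  74→81: 7 bp
  81→84: 3 bp
  84→93: 9 bp
  93→101: 8 bp
  101→110: 9 bp
  110→115: 5 bp
  115→121: 6 bp
  121→132: 11 bp
  132→148: 16 bp
  148→166: 18 bp
  166→175: 9 bp
  175→180: 5 bp
  180→188: 8 bp
  188→203: 15 bp
  203→210: 7 bp
  210→4 (wrap): 212-210+4 = 6 bp

[3,5,5,6,6,6,6,7,7,7,8,8,9,9,9,11,13,14,15,16,18,24]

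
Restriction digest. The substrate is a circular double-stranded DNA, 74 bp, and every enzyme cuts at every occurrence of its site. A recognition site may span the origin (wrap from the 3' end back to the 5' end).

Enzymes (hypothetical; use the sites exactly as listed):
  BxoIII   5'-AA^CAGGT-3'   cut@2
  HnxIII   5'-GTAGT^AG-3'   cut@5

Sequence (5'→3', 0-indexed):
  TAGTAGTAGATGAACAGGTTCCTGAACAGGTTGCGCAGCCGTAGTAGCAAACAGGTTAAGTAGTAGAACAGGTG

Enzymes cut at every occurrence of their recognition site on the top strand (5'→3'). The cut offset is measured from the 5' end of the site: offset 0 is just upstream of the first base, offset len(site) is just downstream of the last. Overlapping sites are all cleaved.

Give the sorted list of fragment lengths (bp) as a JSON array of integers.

Per-enzyme occurrences:
  BxoIII (AACAGGT, off=2): starts [12, 24, 49, 66] → cuts [14, 26, 51, 68]
  HnxIII (GTAGTAG, off=5): starts [2, 40, 59, 73] → cuts [4, 7, 45, 64]

All cut coordinates (distinct, sorted): [4, 7, 14, 26, 45, 51, 64, 68]

Fragments:
  4→7: 3 bp
  7→14: 7 bp
  14→26: 12 bp
  26→45: 19 bp
  45→51: 6 bp
  51→64: 13 bp
  64→68: 4 bp
  68→4 (wrap): 74-68+4 = 10 bp

[3,4,6,7,10,12,13,19]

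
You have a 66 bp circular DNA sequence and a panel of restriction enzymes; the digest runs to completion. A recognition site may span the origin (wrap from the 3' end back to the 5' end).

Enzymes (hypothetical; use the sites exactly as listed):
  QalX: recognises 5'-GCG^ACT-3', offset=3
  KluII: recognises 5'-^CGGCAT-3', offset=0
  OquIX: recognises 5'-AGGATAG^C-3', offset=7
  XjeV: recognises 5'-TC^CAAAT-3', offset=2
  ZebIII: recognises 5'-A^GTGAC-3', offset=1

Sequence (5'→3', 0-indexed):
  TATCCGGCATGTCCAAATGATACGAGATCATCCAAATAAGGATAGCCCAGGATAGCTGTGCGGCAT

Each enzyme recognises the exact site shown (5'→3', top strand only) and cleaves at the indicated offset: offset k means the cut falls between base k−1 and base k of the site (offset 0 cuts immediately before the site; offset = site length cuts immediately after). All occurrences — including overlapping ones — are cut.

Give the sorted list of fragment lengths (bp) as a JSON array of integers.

Per-enzyme occurrences:
  QalX (GCGACT, off=3): no sites
  KluII CGGCAT/0: at [4, 60] ⇒ [4, 60]
  OquIX AGGATAGC/7: at [38, 48] ⇒ [45, 55]
  XjeV TCCAAAT/2: at [11, 30] ⇒ [13, 32]
  ZebIII (AGTGAC, off=1): no sites

All cut coordinates (distinct, sorted): [4, 13, 32, 45, 55, 60]

Fragment lengths:
  4→13: 9 bp
  13→32: 19 bp
  32→45: 13 bp
  45→55: 10 bp
  55→60: 5 bp
  60→4 (wrap): 66-60+4 = 10 bp

[5,9,10,10,13,19]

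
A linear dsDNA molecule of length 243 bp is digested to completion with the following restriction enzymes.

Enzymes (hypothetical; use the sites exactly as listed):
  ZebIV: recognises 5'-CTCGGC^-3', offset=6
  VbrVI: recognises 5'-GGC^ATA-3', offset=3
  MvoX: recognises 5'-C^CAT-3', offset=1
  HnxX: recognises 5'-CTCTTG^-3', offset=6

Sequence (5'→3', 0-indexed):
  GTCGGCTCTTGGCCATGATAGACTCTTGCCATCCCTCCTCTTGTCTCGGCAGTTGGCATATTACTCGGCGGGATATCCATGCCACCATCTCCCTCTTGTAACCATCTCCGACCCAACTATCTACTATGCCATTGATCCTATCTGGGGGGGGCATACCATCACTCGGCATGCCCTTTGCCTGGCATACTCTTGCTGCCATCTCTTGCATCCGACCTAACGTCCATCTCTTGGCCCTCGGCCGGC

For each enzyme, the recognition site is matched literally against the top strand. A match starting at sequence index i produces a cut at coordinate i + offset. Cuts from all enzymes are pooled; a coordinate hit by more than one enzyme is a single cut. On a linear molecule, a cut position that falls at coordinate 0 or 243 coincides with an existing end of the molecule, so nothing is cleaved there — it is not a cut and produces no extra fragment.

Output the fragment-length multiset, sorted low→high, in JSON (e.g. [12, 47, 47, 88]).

Scan for sites:
  ZebIV CTCGGC/6: at [44, 63, 161, 233] ⇒ [50, 69, 167, 239]
  VbrVI GGCATA/3: at [54, 149, 180] ⇒ [57, 152, 183]
  MvoX CCAT/1: at [12, 28, 76, 84, 101, 128, 155, 195, 220] ⇒ [13, 29, 77, 85, 102, 129, 156, 196, 221]
  HnxX CTCTTG/6: at [5, 22, 37, 92, 186, 199, 224] ⇒ [11, 28, 43, 98, 192, 205, 230]

All cut coordinates (distinct, sorted): [11, 13, 28, 29, 43, 50, 57, 69, 77, 85, 98, 102, 129, 152, 156, 167, 183, 192, 196, 205, 221, 230, 239]

Fragment lengths:
  [0,11): 11 bp
  [11,13): 2 bp
  [13,28): 15 bp
  [28,29): 1 bp
  [29,43): 14 bp
  [43,50): 7 bp
  [50,57): 7 bp
  [57,69): 12 bp
  [69,77): 8 bp
  [77,85): 8 bp
  [85,98): 13 bp
  [98,102): 4 bp
  [102,129): 27 bp
  [129,152): 23 bp
  [152,156): 4 bp
  [156,167): 11 bp
  [167,183): 16 bp
  [183,192): 9 bp
  [192,196): 4 bp
  [196,205): 9 bp
  [205,221): 16 bp
  [221,230): 9 bp
  [230,239): 9 bp
  [239,243): 4 bp

[1,2,4,4,4,4,7,7,8,8,9,9,9,9,11,11,12,13,14,15,16,16,23,27]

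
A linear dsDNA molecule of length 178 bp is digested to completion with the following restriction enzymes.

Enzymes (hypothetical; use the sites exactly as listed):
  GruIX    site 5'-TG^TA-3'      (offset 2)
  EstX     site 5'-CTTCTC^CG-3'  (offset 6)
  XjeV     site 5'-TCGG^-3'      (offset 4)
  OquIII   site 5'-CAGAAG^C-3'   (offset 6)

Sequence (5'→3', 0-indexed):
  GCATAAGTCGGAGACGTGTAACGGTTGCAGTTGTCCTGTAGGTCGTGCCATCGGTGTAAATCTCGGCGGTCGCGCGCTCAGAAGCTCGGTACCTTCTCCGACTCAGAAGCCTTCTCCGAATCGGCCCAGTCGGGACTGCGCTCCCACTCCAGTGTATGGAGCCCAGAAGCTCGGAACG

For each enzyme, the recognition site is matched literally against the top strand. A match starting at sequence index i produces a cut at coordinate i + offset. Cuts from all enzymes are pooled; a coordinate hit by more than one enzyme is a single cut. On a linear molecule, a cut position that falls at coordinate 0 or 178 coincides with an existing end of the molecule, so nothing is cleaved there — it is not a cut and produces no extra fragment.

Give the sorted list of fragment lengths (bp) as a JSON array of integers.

Site scan:
  GruIX (TGTA, off=2): starts [16, 36, 54, 152] → cuts [18, 38, 56, 154]
  EstX (CTTCTCCG, off=6): starts [92, 110] → cuts [98, 116]
  XjeV (TCGG, off=4): starts [7, 50, 62, 85, 120, 129, 170] → cuts [11, 54, 66, 89, 124, 133, 174]
  OquIII (CAGAAGC, off=6): starts [78, 103, 163] → cuts [84, 109, 169]

All cut coordinates (distinct, sorted): [11, 18, 38, 54, 56, 66, 84, 89, 98, 109, 116, 124, 133, 154, 169, 174]

Fragment lengths:
  [0,11): 11 bp
  [11,18): 7 bp
  [18,38): 20 bp
  [38,54): 16 bp
  [54,56): 2 bp
  [56,66): 10 bp
  [66,84): 18 bp
  [84,89): 5 bp
  [89,98): 9 bp
  [98,109): 11 bp
  [109,116): 7 bp
  [116,124): 8 bp
  [124,133): 9 bp
  [133,154): 21 bp
  [154,169): 15 bp
  [169,174): 5 bp
  [174,178): 4 bp

[2,4,5,5,7,7,8,9,9,10,11,11,15,16,18,20,21]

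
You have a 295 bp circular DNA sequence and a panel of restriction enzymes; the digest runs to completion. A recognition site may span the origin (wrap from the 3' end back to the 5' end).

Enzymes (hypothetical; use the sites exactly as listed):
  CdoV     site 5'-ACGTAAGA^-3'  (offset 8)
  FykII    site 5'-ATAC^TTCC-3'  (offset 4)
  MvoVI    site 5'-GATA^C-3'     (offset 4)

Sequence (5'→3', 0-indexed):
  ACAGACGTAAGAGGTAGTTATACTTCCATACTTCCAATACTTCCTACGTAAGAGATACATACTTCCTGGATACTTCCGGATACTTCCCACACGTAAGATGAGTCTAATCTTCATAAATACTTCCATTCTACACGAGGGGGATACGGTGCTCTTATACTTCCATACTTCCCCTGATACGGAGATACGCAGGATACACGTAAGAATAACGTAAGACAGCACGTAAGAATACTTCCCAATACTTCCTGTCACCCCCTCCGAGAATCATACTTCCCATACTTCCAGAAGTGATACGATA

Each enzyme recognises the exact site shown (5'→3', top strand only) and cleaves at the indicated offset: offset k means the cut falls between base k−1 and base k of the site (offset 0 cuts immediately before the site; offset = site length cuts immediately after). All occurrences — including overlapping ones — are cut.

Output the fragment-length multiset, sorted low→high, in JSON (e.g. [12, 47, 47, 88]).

Site scan:
  CdoV ACGTAAGA/8: at [4, 45, 90, 194, 205, 217] ⇒ [12, 53, 98, 202, 213, 225]
  FykII ATACTTCC/4: at [19, 27, 36, 58, 69, 79, 116, 153, 161, 225, 235, 263, 272] ⇒ [23, 31, 40, 62, 73, 83, 120, 157, 165, 229, 239, 267, 276]
  MvoVI GATAC/4: at [53, 68, 78, 139, 172, 180, 189, 286] ⇒ [57, 72, 82, 143, 176, 184, 193, 290]

Pooled cuts: [12, 23, 31, 40, 53, 57, 62, 72, 73, 82, 83, 98, 120, 143, 157, 165, 176, 184, 193, 202, 213, 225, 229, 239, 267, 276, 290]

Fragments:
  12→23: 11 bp
  23→31: 8 bp
  31→40: 9 bp
  40→53: 13 bp
  53→57: 4 bp
  57→62: 5 bp
  62→72: 10 bp
  72→73: 1 bp
  73→82: 9 bp
  82→83: 1 bp
  83→98: 15 bp
  98→120: 22 bp
  120→143: 23 bp
  143→157: 14 bp
  157→165: 8 bp
  165→176: 11 bp
  176→184: 8 bp
  184→193: 9 bp
  193→202: 9 bp
  202→213: 11 bp
  213→225: 12 bp
  225→229: 4 bp
  229→239: 10 bp
  239→267: 28 bp
  267→276: 9 bp
  276→290: 14 bp
  290→12 (wrap): 295-290+12 = 17 bp

[1,1,4,4,5,8,8,8,9,9,9,9,9,10,10,11,11,11,12,13,14,14,15,17,22,23,28]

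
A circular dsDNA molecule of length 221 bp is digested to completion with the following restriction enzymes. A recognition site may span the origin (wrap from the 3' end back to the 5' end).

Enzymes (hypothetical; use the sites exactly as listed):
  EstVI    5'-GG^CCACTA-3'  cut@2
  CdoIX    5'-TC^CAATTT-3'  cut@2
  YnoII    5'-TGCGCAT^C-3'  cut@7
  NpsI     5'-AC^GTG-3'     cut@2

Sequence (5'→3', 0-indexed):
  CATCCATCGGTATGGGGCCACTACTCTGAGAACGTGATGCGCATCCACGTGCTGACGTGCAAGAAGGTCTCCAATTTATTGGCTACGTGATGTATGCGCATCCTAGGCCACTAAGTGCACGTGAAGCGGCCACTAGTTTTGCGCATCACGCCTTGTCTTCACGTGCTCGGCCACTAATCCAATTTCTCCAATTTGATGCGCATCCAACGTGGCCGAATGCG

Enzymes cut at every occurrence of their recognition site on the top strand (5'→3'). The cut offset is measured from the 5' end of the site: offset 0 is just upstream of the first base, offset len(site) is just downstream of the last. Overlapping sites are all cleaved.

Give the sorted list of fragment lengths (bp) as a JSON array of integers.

Site scan:
  EstVI (GGCCACTA, off=2): starts [15, 105, 127, 168] → cuts [17, 107, 129, 170]
  CdoIX (TCCAATTT, off=2): starts [69, 177, 186] → cuts [71, 179, 188]
  YnoII (TGCGCATC, off=7): starts [37, 94, 139, 196, 217] → cuts [3, 44, 101, 146, 203]
  NpsI (ACGTG, off=2): starts [31, 46, 54, 84, 118, 160, 206] → cuts [33, 48, 56, 86, 120, 162, 208]

Pooled cuts: [3, 17, 33, 44, 48, 56, 71, 86, 101, 107, 120, 129, 146, 162, 170, 179, 188, 203, 208]

Fragments:
  3→17: 14 bp
  17→33: 16 bp
  33→44: 11 bp
  44→48: 4 bp
  48→56: 8 bp
  56→71: 15 bp
  71→86: 15 bp
  86→101: 15 bp
  101→107: 6 bp
  107→120: 13 bp
  120→129: 9 bp
  129→146: 17 bp
  146→162: 16 bp
  162→170: 8 bp
  170→179: 9 bp
  179→188: 9 bp
  188→203: 15 bp
  203→208: 5 bp
  208→3 (wrap): 221-208+3 = 16 bp

[4,5,6,8,8,9,9,9,11,13,14,15,15,15,15,16,16,16,17]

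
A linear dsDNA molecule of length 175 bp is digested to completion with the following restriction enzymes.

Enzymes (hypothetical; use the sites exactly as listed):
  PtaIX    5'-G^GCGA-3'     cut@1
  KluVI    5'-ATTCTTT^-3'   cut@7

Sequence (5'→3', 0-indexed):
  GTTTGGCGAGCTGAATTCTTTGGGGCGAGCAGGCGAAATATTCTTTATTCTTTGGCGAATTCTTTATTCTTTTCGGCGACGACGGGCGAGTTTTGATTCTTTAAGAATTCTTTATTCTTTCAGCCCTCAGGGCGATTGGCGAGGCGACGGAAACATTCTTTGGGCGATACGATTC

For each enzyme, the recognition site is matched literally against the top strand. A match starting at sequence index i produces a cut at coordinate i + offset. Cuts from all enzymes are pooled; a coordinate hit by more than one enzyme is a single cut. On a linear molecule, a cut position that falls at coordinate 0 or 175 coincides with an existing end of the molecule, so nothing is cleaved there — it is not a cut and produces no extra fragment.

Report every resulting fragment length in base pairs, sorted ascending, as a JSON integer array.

Site scan:
  PtaIX (GGCGA, off=1): starts [4, 23, 31, 53, 74, 84, 130, 137, 142, 162] → cuts [5, 24, 32, 54, 75, 85, 131, 138, 143, 163]
  KluVI (ATTCTTT, off=7): starts [14, 39, 46, 58, 65, 95, 106, 113, 154] → cuts [21, 46, 53, 65, 72, 102, 113, 120, 161]

Pooled cuts: [5, 21, 24, 32, 46, 53, 54, 65, 72, 75, 85, 102, 113, 120, 131, 138, 143, 161, 163]

Fragments:
  [0,5): 5 bp
  [5,21): 16 bp
  [21,24): 3 bp
  [24,32): 8 bp
  [32,46): 14 bp
  [46,53): 7 bp
  [53,54): 1 bp
  [54,65): 11 bp
  [65,72): 7 bp
  [72,75): 3 bp
  [75,85): 10 bp
  [85,102): 17 bp
  [102,113): 11 bp
  [113,120): 7 bp
  [120,131): 11 bp
  [131,138): 7 bp
  [138,143): 5 bp
  [143,161): 18 bp
  [161,163): 2 bp
  [163,175): 12 bp

[1,2,3,3,5,5,7,7,7,7,8,10,11,11,11,12,14,16,17,18]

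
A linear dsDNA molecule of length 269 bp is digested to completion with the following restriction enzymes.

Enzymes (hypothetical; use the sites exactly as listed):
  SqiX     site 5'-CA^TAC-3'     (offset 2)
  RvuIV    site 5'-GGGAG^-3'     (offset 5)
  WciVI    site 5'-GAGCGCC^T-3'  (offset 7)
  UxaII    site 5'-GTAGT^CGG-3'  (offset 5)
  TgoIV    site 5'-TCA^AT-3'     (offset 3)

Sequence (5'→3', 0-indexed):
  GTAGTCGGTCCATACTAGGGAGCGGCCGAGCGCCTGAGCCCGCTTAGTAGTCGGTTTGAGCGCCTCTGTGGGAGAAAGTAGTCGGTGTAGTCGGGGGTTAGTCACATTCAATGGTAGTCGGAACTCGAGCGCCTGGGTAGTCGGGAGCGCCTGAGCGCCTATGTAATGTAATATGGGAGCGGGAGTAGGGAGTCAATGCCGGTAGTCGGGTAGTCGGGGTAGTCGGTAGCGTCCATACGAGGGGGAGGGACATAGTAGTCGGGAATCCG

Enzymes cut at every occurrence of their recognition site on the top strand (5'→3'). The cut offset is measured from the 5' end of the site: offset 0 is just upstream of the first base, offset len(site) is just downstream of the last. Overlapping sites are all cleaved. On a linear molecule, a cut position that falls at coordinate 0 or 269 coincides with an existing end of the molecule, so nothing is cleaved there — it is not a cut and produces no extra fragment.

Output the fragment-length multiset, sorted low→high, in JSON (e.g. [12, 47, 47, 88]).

Scan for sites:
  SqiX (CATAC, off=2): starts [10, 233] → cuts [12, 235]
  RvuIV (GGGAG, off=5): starts [17, 69, 142, 174, 180, 187, 242] → cuts [22, 74, 147, 179, 185, 192, 247]
  WciVI (GAGCGCCT, off=7): starts [27, 57, 126, 144, 152] → cuts [34, 64, 133, 151, 159]
  UxaII (GTAGTCGG, off=5): starts [0, 46, 77, 86, 113, 136, 201, 209, 218, 254] → cuts [5, 51, 82, 91, 118, 141, 206, 214, 223, 259]
  TgoIV (TCAAT, off=3): starts [107, 192] → cuts [110, 195]

All cut coordinates (distinct, sorted): [5, 12, 22, 34, 51, 64, 74, 82, 91, 110, 118, 133, 141, 147, 151, 159, 179, 185, 192, 195, 206, 214, 223, 235, 247, 259]

Fragment lengths:
  [0,5): 5 bp
  [5,12): 7 bp
  [12,22): 10 bp
  [22,34): 12 bp
  [34,51): 17 bp
  [51,64): 13 bp
  [64,74): 10 bp
  [74,82): 8 bp
  [82,91): 9 bp
  [91,110): 19 bp
  [110,118): 8 bp
  [118,133): 15 bp
  [133,141): 8 bp
  [141,147): 6 bp
  [147,151): 4 bp
  [151,159): 8 bp
  [159,179): 20 bp
  [179,185): 6 bp
  [185,192): 7 bp
  [192,195): 3 bp
  [195,206): 11 bp
  [206,214): 8 bp
  [214,223): 9 bp
  [223,235): 12 bp
  [235,247): 12 bp
  [247,259): 12 bp
  [259,269): 10 bp

[3,4,5,6,6,7,7,8,8,8,8,8,9,9,10,10,10,11,12,12,12,12,13,15,17,19,20]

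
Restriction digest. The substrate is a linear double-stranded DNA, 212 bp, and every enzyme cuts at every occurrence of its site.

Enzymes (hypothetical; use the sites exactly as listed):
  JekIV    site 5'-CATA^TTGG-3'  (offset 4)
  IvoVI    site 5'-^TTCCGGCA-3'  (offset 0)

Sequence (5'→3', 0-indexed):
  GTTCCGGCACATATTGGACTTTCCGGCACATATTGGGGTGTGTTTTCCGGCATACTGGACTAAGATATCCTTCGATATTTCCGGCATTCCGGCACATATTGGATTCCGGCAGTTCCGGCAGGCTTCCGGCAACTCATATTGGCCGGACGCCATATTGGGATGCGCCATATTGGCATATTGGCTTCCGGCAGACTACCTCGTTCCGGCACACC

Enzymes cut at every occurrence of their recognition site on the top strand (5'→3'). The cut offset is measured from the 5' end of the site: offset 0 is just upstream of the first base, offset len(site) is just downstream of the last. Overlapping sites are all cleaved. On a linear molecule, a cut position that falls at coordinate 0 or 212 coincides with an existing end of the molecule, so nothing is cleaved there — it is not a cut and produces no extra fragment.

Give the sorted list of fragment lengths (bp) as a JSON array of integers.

Scan for sites:
  JekIV (CATATTGG, off=4): starts [9, 28, 94, 134, 150, 165, 173] → cuts [13, 32, 98, 138, 154, 169, 177]
  IvoVI (TTCCGGCA, off=0): starts [1, 20, 44, 78, 86, 103, 112, 123, 182, 200] → cuts [1, 20, 44, 78, 86, 103, 112, 123, 182, 200]

All cut coordinates (distinct, sorted): [1, 13, 20, 32, 44, 78, 86, 98, 103, 112, 123, 138, 154, 169, 177, 182, 200]

Fragment lengths:
  [0,1): 1 bp
  [1,13): 12 bp
  [13,20): 7 bp
  [20,32): 12 bp
  [32,44): 12 bp
  [44,78): 34 bp
  [78,86): 8 bp
  [86,98): 12 bp
  [98,103): 5 bp
  [103,112): 9 bp
  [112,123): 11 bp
  [123,138): 15 bp
  [138,154): 16 bp
  [154,169): 15 bp
  [169,177): 8 bp
  [177,182): 5 bp
  [182,200): 18 bp
  [200,212): 12 bp

[1,5,5,7,8,8,9,11,12,12,12,12,12,15,15,16,18,34]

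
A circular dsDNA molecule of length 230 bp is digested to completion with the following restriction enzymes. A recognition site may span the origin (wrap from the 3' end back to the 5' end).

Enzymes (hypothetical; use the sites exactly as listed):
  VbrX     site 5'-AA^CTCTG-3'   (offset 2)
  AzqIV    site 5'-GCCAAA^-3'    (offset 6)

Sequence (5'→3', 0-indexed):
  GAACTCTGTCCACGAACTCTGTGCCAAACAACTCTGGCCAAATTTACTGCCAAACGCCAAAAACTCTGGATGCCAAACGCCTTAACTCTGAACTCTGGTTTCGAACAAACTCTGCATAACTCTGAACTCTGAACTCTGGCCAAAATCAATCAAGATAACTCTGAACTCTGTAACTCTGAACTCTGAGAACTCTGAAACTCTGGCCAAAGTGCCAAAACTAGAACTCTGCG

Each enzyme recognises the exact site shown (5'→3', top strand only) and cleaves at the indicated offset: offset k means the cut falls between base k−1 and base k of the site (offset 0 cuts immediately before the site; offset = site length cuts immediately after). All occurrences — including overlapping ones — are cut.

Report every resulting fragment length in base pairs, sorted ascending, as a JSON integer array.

[2,3,7,7,7,7,7,7,7,8,8,8,8,9,10,10,11,11,11,12,12,13,14,14,17]

Per-enzyme occurrences:
  VbrX AACTCTG/2: at [1, 14, 29, 61, 83, 90, 107, 117, 124, 131, 156, 163, 171, 178, 187, 195, 221] ⇒ [3, 16, 31, 63, 85, 92, 109, 119, 126, 133, 158, 165, 173, 180, 189, 197, 223]
  AzqIV GCCAAA/6: at [22, 36, 48, 55, 71, 138, 202, 210] ⇒ [28, 42, 54, 61, 77, 144, 208, 216]

Pooled cuts: [3, 16, 28, 31, 42, 54, 61, 63, 77, 85, 92, 109, 119, 126, 133, 144, 158, 165, 173, 180, 189, 197, 208, 216, 223]

Fragments:
  3→16: 13 bp
  16→28: 12 bp
  28→31: 3 bp
  31→42: 11 bp
  42→54: 12 bp
  54→61: 7 bp
  61→63: 2 bp
  63→77: 14 bp
  77→85: 8 bp
  85→92: 7 bp
  92→109: 17 bp
  109→119: 10 bp
  119→126: 7 bp
  126→133: 7 bp
  133→144: 11 bp
  144→158: 14 bp
  158→165: 7 bp
  165→173: 8 bp
  173→180: 7 bp
  180→189: 9 bp
  189→197: 8 bp
  197→208: 11 bp
  208→216: 8 bp
  216→223: 7 bp
  223→3 (wrap): 230-223+3 = 10 bp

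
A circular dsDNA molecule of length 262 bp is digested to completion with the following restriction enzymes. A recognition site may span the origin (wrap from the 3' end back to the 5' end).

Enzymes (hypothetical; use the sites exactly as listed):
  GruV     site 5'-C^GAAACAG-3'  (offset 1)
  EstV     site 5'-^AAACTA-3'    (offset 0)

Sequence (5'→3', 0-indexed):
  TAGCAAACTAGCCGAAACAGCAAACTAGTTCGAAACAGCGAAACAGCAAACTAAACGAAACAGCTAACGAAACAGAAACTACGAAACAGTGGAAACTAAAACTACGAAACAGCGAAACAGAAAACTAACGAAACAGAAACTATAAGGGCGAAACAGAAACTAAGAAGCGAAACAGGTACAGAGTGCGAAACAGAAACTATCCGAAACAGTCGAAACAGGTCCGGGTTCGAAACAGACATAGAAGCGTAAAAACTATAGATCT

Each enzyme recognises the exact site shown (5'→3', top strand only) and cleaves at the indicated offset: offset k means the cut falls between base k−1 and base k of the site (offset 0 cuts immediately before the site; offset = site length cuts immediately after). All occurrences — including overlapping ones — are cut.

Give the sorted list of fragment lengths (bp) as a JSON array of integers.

Scan for sites:
  GruV CGAAACAG/1: at [12, 30, 38, 55, 67, 81, 104, 112, 128, 148, 167, 185, 201, 210, 227] ⇒ [13, 31, 39, 56, 68, 82, 105, 113, 129, 149, 168, 186, 202, 211, 228]
  EstV AAACTA/0: at [4, 21, 47, 75, 92, 98, 121, 136, 156, 193, 249] ⇒ [4, 21, 47, 75, 92, 98, 121, 136, 156, 193, 249]

Pooled cuts: [4, 13, 21, 31, 39, 47, 56, 68, 75, 82, 92, 98, 105, 113, 121, 129, 136, 149, 156, 168, 186, 193, 202, 211, 228, 249]

Fragment lengths:
  4→13: 9 bp
  13→21: 8 bp
  21→31: 10 bp
  31→39: 8 bp
  39→47: 8 bp
  47→56: 9 bp
  56→68: 12 bp
  68→75: 7 bp
  75→82: 7 bp
  82→92: 10 bp
  92→98: 6 bp
  98→105: 7 bp
  105→113: 8 bp
  113→121: 8 bp
  121→129: 8 bp
  129→136: 7 bp
  136→149: 13 bp
  149→156: 7 bp
  156→168: 12 bp
  168→186: 18 bp
  186→193: 7 bp
  193→202: 9 bp
  202→211: 9 bp
  211→228: 17 bp
  228→249: 21 bp
  249→4 (wrap): 262-249+4 = 17 bp

[6,7,7,7,7,7,7,8,8,8,8,8,8,9,9,9,9,10,10,12,12,13,17,17,18,21]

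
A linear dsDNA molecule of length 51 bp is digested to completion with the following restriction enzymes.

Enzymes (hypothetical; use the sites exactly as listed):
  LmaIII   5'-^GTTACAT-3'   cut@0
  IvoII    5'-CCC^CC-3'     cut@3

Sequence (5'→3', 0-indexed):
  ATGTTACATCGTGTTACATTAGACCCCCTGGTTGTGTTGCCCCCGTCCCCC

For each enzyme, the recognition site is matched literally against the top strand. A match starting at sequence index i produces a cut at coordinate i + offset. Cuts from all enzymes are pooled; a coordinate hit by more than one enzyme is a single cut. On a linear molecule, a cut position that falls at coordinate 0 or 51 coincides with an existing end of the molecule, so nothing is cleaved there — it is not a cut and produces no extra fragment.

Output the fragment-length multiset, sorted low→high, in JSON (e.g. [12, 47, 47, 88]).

Per-enzyme occurrences:
  LmaIII GTTACAT/0: at [2, 12] ⇒ [2, 12]
  IvoII CCCCC/3: at [23, 39, 46] ⇒ [26, 42, 49]

All cut coordinates (distinct, sorted): [2, 12, 26, 42, 49]

Fragment lengths:
  [0,2): 2 bp
  [2,12): 10 bp
  [12,26): 14 bp
  [26,42): 16 bp
  [42,49): 7 bp
  [49,51): 2 bp

[2,2,7,10,14,16]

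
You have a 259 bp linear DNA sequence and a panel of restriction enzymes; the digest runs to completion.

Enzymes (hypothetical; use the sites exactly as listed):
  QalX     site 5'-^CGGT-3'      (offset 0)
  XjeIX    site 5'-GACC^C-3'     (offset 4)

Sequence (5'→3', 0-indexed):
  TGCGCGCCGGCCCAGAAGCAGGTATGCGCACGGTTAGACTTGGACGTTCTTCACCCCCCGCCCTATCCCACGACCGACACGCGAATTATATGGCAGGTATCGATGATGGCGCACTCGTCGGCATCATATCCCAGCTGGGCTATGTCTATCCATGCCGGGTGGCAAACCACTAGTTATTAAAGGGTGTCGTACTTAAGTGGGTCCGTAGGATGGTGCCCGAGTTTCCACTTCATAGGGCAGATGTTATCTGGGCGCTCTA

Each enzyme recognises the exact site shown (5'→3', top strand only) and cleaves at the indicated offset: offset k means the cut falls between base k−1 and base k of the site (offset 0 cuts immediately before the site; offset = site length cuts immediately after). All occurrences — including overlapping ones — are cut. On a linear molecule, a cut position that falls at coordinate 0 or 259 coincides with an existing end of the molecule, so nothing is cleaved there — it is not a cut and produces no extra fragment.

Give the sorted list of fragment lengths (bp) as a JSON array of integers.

[30,229]

Per-enzyme occurrences:
  QalX CGGT/0: at [30] ⇒ [30]
  XjeIX (GACCC, off=4): no sites

All cut coordinates (distinct, sorted): [30]

Fragments:
  [0,30): 30 bp
  [30,259): 229 bp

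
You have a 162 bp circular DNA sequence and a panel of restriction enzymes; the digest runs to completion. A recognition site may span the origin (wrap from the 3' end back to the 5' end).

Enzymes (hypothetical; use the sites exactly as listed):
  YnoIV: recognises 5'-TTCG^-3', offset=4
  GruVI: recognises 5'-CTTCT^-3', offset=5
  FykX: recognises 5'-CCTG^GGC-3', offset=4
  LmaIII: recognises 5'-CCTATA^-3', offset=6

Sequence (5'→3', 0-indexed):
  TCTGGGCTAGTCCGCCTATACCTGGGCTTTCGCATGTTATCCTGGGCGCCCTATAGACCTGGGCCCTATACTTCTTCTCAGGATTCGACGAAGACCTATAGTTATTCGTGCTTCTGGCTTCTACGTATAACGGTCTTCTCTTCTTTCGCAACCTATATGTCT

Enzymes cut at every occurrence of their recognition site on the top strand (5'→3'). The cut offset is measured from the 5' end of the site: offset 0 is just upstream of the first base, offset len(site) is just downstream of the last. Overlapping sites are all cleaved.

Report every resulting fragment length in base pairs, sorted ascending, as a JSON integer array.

[3,4,4,5,5,6,7,7,8,8,8,9,9,9,11,12,13,17,17]

Per-enzyme occurrences:
  YnoIV TTCG/4: at [28, 83, 104, 144] ⇒ [32, 87, 108, 148]
  GruVI CTTCT/5: at [70, 73, 110, 117, 134, 139, 160] ⇒ [3, 75, 78, 115, 122, 139, 144]
  FykX CCTGGGC/4: at [20, 40, 57] ⇒ [24, 44, 61]
  LmaIII CCTATA/6: at [14, 49, 64, 94, 151] ⇒ [20, 55, 70, 100, 157]

Pooled cuts: [3, 20, 24, 32, 44, 55, 61, 70, 75, 78, 87, 100, 108, 115, 122, 139, 144, 148, 157]

Fragments:
  3→20: 17 bp
  20→24: 4 bp
  24→32: 8 bp
  32→44: 12 bp
  44→55: 11 bp
  55→61: 6 bp
  61→70: 9 bp
  70→75: 5 bp
  75→78: 3 bp
  78→87: 9 bp
  87→100: 13 bp
  100→108: 8 bp
  108→115: 7 bp
  115→122: 7 bp
  122→139: 17 bp
  139→144: 5 bp
  144→148: 4 bp
  148→157: 9 bp
  157→3 (wrap): 162-157+3 = 8 bp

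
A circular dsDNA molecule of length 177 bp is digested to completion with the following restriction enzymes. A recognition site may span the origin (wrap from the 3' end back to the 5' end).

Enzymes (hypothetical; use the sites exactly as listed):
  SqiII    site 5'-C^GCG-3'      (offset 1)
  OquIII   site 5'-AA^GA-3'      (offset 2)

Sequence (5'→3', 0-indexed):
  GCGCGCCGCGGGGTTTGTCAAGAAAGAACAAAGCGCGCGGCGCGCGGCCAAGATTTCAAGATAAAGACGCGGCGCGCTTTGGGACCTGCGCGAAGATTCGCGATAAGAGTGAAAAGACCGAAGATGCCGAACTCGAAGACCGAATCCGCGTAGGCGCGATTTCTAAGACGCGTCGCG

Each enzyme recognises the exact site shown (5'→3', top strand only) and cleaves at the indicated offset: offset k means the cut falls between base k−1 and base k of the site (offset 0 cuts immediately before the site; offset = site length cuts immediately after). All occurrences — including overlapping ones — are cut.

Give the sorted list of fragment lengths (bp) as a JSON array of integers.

Per-enzyme occurrences:
  SqiII CGCG/1: at [1, 6, 33, 35, 40, 42, 67, 72, 88, 98, 146, 154, 168, 173] ⇒ [2, 7, 34, 36, 41, 43, 68, 73, 89, 99, 147, 155, 169, 174]
  OquIII AAGA/2: at [19, 23, 49, 57, 63, 92, 104, 113, 120, 135, 164] ⇒ [21, 25, 51, 59, 65, 94, 106, 115, 122, 137, 166]

All cut coordinates (distinct, sorted): [2, 7, 21, 25, 34, 36, 41, 43, 51, 59, 65, 68, 73, 89, 94, 99, 106, 115, 122, 137, 147, 155, 166, 169, 174]

Fragments:
  2→7: 5 bp
  7→21: 14 bp
  21→25: 4 bp
  25→34: 9 bp
  34→36: 2 bp
  36→41: 5 bp
  41→43: 2 bp
  43→51: 8 bp
  51→59: 8 bp
  59→65: 6 bp
  65→68: 3 bp
  68→73: 5 bp
  73→89: 16 bp
  89→94: 5 bp
  94→99: 5 bp
  99→106: 7 bp
  106→115: 9 bp
  115→122: 7 bp
  122→137: 15 bp
  137→147: 10 bp
  147→155: 8 bp
  155→166: 11 bp
  166→169: 3 bp
  169→174: 5 bp
  174→2 (wrap): 177-174+2 = 5 bp

[2,2,3,3,4,5,5,5,5,5,5,5,6,7,7,8,8,8,9,9,10,11,14,15,16]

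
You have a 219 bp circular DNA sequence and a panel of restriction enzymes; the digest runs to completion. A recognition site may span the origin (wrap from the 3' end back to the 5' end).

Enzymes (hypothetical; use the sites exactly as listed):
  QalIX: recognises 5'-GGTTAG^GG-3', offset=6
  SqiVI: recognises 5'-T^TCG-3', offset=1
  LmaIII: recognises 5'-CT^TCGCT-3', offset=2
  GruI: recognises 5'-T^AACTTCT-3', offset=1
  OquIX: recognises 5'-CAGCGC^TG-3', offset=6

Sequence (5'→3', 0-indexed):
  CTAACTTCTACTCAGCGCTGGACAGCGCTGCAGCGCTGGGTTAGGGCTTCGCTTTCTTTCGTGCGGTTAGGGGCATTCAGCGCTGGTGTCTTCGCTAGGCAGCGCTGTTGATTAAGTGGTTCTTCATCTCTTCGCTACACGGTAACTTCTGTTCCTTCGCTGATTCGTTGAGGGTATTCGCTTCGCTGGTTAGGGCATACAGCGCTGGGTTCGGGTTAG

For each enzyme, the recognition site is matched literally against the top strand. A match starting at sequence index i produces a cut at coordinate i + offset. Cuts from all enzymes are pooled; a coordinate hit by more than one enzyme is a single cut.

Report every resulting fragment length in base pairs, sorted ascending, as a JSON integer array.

[4,5,5,8,8,8,8,10,10,11,11,12,12,12,13,13,13,14,16,26]

Site scan:
  QalIX (GGTTAGGG, off=6): starts [38, 64, 187] → cuts [44, 70, 193]
  SqiVI (TTCG, off=1): starts [47, 57, 90, 130, 155, 163, 176, 181, 209] → cuts [48, 58, 91, 131, 156, 164, 177, 182, 210]
  LmaIII (CTTCGCT, off=2): starts [46, 89, 129, 154, 180] → cuts [48, 91, 131, 156, 182]
  GruI (TAACTTCT, off=1): starts [1, 142] → cuts [2, 143]
  OquIX (CAGCGCTG, off=6): starts [12, 22, 30, 77, 99, 199] → cuts [18, 28, 36, 83, 105, 205]

All cut coordinates (distinct, sorted): [2, 18, 28, 36, 44, 48, 58, 70, 83, 91, 105, 131, 143, 156, 164, 177, 182, 193, 205, 210]

Fragments:
  2→18: 16 bp
  18→28: 10 bp
  28→36: 8 bp
  36→44: 8 bp
  44→48: 4 bp
  48→58: 10 bp
  58→70: 12 bp
  70→83: 13 bp
  83→91: 8 bp
  91→105: 14 bp
  105→131: 26 bp
  131→143: 12 bp
  143→156: 13 bp
  156→164: 8 bp
  164→177: 13 bp
  177→182: 5 bp
  182→193: 11 bp
  193→205: 12 bp
  205→210: 5 bp
  210→2 (wrap): 219-210+2 = 11 bp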